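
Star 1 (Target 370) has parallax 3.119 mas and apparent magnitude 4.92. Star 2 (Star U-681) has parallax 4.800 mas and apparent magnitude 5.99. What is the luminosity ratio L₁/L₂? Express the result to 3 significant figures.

L₁/L₂ = 6.35

d₁ = 1/p₁ = 1/0.003119″ = 320.62 pc; d₂ = 1/p₂ = 1/0.004800″ = 208.33 pc.
M₁ = m₁ − 5 log₁₀ d₁ + 5 = 4.92 − 12.5300 + 5 = -2.6100.
M₂ = 5.99 − 11.5938 + 5 = -0.6038.
L₁/L₂ = 10^(0.4(M₂ − M₁)) = 10^(0.4 × 2.0062) = 10^0.80248 = 6.3457.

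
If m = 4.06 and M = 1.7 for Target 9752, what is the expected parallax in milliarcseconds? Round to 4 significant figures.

33.73 mas

m − M = 4.06 − 1.7 = 2.36.
d = 10^((m−M)/5 + 1) = 10^1.472 = 29.648 pc.
p = 1/d = 1/29.648 = 0.033729 arcsec = 33.729 mas.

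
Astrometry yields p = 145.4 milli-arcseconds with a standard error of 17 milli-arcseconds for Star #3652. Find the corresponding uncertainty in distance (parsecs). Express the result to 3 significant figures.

0.804 pc

d = 1/p, so σ_d = σ_p / p².
σ_d = 0.0170 / (0.1454)² = 0.0170 / 0.021141 = 0.80412 pc.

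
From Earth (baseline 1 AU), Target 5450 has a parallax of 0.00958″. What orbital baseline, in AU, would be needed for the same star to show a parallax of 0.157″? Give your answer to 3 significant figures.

16.4 AU

Parallax scales linearly with baseline: p ∝ B, so B = p_target / p_Earth × 1 AU.
B = 0.157 / 0.00958 = 16.388 AU.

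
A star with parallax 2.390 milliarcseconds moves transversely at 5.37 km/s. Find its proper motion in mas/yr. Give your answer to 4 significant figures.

d = 1/p = 1/0.002390″ = 418.41 pc.
μ = v_t / (4.74 d) = 5.37 / (4.74 × 418.41) = 5.37 / 1983.3 = 0.0027076 ″/yr = 2.7076 mas/yr.

2.708 mas/yr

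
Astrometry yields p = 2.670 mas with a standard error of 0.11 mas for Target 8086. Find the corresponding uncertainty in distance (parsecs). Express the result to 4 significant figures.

d = 1/p, so σ_d = σ_p / p².
σ_d = 0.000110 / (0.002670)² = 0.000110 / 0.0000071289 = 15.43 pc.

15.43 pc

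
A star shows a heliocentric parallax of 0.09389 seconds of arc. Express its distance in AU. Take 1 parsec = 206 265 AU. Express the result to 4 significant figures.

2.197 × 10^6 AU

d = 1/p = 1/0.09389 = 10.651 pc.
In AU: 10.651 × 206265 = 2.1969 × 10^6 AU.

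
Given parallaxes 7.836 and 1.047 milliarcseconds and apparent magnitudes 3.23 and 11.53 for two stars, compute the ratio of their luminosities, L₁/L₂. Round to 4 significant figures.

L₁/L₂ = 37.30

d₁ = 1/p₁ = 1/0.007836″ = 127.62 pc; d₂ = 1/p₂ = 1/0.001047″ = 955.11 pc.
M₁ = m₁ − 5 log₁₀ d₁ + 5 = 3.23 − 10.5296 + 5 = -2.2996.
M₂ = 11.53 − 14.9003 + 5 = 1.6297.
L₁/L₂ = 10^(0.4(M₂ − M₁)) = 10^(0.4 × 3.9293) = 10^1.57172 = 37.301.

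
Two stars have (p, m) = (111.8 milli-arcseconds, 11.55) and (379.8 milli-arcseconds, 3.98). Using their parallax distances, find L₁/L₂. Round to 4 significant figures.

d₁ = 1/p₁ = 1/0.1118″ = 8.9445 pc; d₂ = 1/p₂ = 1/0.3798″ = 2.633 pc.
M₁ = m₁ − 5 log₁₀ d₁ + 5 = 11.55 − 4.7578 + 5 = 11.7922.
M₂ = 3.98 − 2.1023 + 5 = 6.8777.
L₁/L₂ = 10^(0.4(M₂ − M₁)) = 10^(0.4 × (-4.9145)) = 10^(-1.96580) = 0.010819.

L₁/L₂ = 0.01082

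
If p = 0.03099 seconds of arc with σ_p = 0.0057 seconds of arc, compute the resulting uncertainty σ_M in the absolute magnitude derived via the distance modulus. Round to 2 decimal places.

σ_M = 0.40 mag

M = m − 5 log₁₀ d + 5 = m + 5 log₁₀ p + 5, so ∂M/∂p = 5/(p ln 10).
σ_M = (5/ln 10) · (σ_p/p) = 2.1715 × 0.0057/0.03099 = 2.1715 × 0.18393 = 0.3994.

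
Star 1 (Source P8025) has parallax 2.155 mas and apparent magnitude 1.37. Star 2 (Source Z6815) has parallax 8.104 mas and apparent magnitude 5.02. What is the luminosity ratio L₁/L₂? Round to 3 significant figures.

L₁/L₂ = 408

d₁ = 1/p₁ = 1/0.002155″ = 464.04 pc; d₂ = 1/p₂ = 1/0.008104″ = 123.4 pc.
M₁ = m₁ − 5 log₁₀ d₁ + 5 = 1.37 − 13.3328 + 5 = -6.9628.
M₂ = 5.02 − 10.4566 + 5 = -0.4366.
L₁/L₂ = 10^(0.4(M₂ − M₁)) = 10^(0.4 × 6.5262) = 10^2.61048 = 407.83.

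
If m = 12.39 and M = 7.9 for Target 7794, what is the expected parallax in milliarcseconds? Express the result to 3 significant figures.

12.6 mas

m − M = 12.39 − 7.9 = 4.49.
d = 10^((m−M)/5 + 1) = 10^1.898 = 79.068 pc.
p = 1/d = 1/79.068 = 0.012647 arcsec = 12.647 mas.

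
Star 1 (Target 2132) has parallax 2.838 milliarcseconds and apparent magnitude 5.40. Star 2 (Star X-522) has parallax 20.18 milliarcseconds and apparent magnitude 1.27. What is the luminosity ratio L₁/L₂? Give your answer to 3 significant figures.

L₁/L₂ = 1.13

d₁ = 1/p₁ = 1/0.002838″ = 352.36 pc; d₂ = 1/p₂ = 1/0.02018″ = 49.554 pc.
M₁ = m₁ − 5 log₁₀ d₁ + 5 = 5.40 − 12.7349 + 5 = -2.3349.
M₂ = 1.27 − 8.4754 + 5 = -2.2054.
L₁/L₂ = 10^(0.4(M₂ − M₁)) = 10^(0.4 × 0.1295) = 10^0.05180 = 1.1267.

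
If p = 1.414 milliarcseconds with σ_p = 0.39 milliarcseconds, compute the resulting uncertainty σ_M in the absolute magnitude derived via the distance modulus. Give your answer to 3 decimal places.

M = m − 5 log₁₀ d + 5 = m + 5 log₁₀ p + 5, so ∂M/∂p = 5/(p ln 10).
σ_M = (5/ln 10) · (σ_p/p) = 2.1715 × 0.39/1.414 = 2.1715 × 0.27581 = 0.59892.

σ_M = 0.599 mag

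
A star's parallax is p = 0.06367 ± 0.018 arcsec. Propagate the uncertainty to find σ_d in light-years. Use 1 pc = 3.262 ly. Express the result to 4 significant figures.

14.48 ly

d = 1/p, so σ_d = σ_p / p².
σ_d = 0.0180 / (0.06367)² = 0.0180 / 0.0040539 = 4.4402 pc = 4.4402 × 3.262 ly = 14.484 ly.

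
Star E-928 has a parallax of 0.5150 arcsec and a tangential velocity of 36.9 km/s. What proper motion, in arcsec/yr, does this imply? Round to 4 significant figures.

d = 1/p = 1/0.5150″ = 1.9417 pc.
μ = v_t / (4.74 d) = 36.9 / (4.74 × 1.9417) = 36.9 / 9.2037 = 4.0093 ″/yr.

4.009 arcsec/yr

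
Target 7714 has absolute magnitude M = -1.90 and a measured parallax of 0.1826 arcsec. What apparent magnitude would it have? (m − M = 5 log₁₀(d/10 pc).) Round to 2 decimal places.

m = -3.21

d = 1/p = 1/0.1826″ = 5.4765 pc.
m − M = 5 log₁₀ d − 5 = 5 log₁₀(5.4765) − 5 = 3.6925 − 5 = -1.3075.
m = M + (m − M) = -1.90 + (-1.3075) = -3.21.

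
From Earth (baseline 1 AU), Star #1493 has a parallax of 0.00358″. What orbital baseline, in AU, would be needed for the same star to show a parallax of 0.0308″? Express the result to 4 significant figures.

8.603 AU

Parallax scales linearly with baseline: p ∝ B, so B = p_target / p_Earth × 1 AU.
B = 0.0308 / 0.00358 = 8.6034 AU.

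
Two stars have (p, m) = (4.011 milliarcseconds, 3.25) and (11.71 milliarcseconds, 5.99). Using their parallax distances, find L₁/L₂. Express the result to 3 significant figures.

d₁ = 1/p₁ = 1/0.004011″ = 249.31 pc; d₂ = 1/p₂ = 1/0.01171″ = 85.397 pc.
M₁ = m₁ − 5 log₁₀ d₁ + 5 = 3.25 − 11.9837 + 5 = -3.7337.
M₂ = 5.99 − 9.6572 + 5 = 1.3328.
L₁/L₂ = 10^(0.4(M₂ − M₁)) = 10^(0.4 × 5.0665) = 10^2.02660 = 106.32.

L₁/L₂ = 106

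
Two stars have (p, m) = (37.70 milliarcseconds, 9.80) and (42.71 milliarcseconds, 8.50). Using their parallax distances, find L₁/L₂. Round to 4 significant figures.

L₁/L₂ = 0.3876

d₁ = 1/p₁ = 1/0.03770″ = 26.525 pc; d₂ = 1/p₂ = 1/0.04271″ = 23.414 pc.
M₁ = m₁ − 5 log₁₀ d₁ + 5 = 9.80 − 7.1183 + 5 = 7.6817.
M₂ = 8.50 − 6.8474 + 5 = 6.6526.
L₁/L₂ = 10^(0.4(M₂ − M₁)) = 10^(0.4 × (-1.0291)) = 10^(-0.41164) = 0.38758.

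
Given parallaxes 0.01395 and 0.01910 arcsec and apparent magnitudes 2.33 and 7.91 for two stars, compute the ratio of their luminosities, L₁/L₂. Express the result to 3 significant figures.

d₁ = 1/p₁ = 1/0.01395″ = 71.685 pc; d₂ = 1/p₂ = 1/0.01910″ = 52.356 pc.
M₁ = m₁ − 5 log₁₀ d₁ + 5 = 2.33 − 9.2771 + 5 = -1.9471.
M₂ = 7.91 − 8.5948 + 5 = 4.3152.
L₁/L₂ = 10^(0.4(M₂ − M₁)) = 10^(0.4 × 6.2623) = 10^2.50492 = 319.83.

L₁/L₂ = 320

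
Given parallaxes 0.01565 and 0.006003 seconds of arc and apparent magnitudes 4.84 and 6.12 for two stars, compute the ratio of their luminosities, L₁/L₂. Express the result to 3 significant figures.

d₁ = 1/p₁ = 1/0.01565″ = 63.898 pc; d₂ = 1/p₂ = 1/0.006003″ = 166.58 pc.
M₁ = m₁ − 5 log₁₀ d₁ + 5 = 4.84 − 9.0274 + 5 = 0.8126.
M₂ = 6.12 − 11.1081 + 5 = 0.0119.
L₁/L₂ = 10^(0.4(M₂ − M₁)) = 10^(0.4 × (-0.8007)) = 10^(-0.32028) = 0.47832.

L₁/L₂ = 0.478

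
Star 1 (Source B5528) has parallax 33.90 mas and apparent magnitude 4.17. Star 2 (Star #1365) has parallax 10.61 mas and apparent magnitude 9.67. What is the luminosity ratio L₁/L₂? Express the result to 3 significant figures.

d₁ = 1/p₁ = 1/0.03390″ = 29.499 pc; d₂ = 1/p₂ = 1/0.01061″ = 94.251 pc.
M₁ = m₁ − 5 log₁₀ d₁ + 5 = 4.17 − 7.3490 + 5 = 1.8210.
M₂ = 9.67 − 9.8714 + 5 = 4.7986.
L₁/L₂ = 10^(0.4(M₂ − M₁)) = 10^(0.4 × 2.9776) = 10^1.19104 = 15.525.

L₁/L₂ = 15.5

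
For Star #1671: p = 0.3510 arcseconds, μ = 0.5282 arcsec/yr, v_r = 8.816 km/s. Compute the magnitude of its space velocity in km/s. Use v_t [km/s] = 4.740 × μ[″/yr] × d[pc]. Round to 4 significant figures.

11.34 km/s

d = 1/p = 1/0.3510″ = 2.849 pc.
v_t = 4.740 μ d = 4.740 × 0.5282 × 2.849 = 7.133 km/s.
v = √(v_r² + v_t²) = √(8.816² + 7.133²) = √128.602 = 11.34 km/s.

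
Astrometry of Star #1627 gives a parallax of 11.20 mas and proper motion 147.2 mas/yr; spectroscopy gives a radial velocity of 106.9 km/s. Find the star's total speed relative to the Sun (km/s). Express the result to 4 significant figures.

d = 1/p = 1/0.01120″ = 89.286 pc.
μ = 147.2 mas/yr = 0.1472 ″/yr.
v_t = 4.740 μ d = 4.740 × 0.1472 × 89.286 = 62.297 km/s.
v = √(v_r² + v_t²) = √(106.9² + 62.297²) = √15308.5 = 123.73 km/s.

123.7 km/s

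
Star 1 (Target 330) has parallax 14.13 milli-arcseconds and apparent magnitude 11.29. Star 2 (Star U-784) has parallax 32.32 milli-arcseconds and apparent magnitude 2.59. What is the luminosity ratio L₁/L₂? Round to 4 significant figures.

d₁ = 1/p₁ = 1/0.01413″ = 70.771 pc; d₂ = 1/p₂ = 1/0.03232″ = 30.941 pc.
M₁ = m₁ − 5 log₁₀ d₁ + 5 = 11.29 − 9.2493 + 5 = 7.0407.
M₂ = 2.59 − 7.4527 + 5 = 0.1373.
L₁/L₂ = 10^(0.4(M₂ − M₁)) = 10^(0.4 × (-6.9034)) = 10^(-2.76136) = 0.0017324.

L₁/L₂ = 0.001732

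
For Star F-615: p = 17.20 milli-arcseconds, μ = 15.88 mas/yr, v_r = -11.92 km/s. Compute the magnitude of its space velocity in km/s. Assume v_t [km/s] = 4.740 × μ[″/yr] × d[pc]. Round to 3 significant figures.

12.7 km/s

d = 1/p = 1/0.01720″ = 58.14 pc.
μ = 15.88 mas/yr = 0.01588 ″/yr.
v_t = 4.740 μ d = 4.740 × 0.01588 × 58.14 = 4.3763 km/s.
v = √(v_r² + v_t²) = √((-11.92)² + 4.3763²) = √161.238 = 12.698 km/s.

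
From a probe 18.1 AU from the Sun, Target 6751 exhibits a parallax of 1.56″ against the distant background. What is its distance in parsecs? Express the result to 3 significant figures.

With baseline B (in AU) and parallax p (in arcsec), d = B/p parsecs.
d = 18.1 / 1.56 = 11.603 pc.

11.6 pc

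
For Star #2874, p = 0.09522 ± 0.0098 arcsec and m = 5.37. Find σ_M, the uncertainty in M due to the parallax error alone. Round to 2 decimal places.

σ_M = 0.22 mag

M = m − 5 log₁₀ d + 5 = m + 5 log₁₀ p + 5, so ∂M/∂p = 5/(p ln 10).
σ_M = (5/ln 10) · (σ_p/p) = 2.1715 × 0.0098/0.09522 = 2.1715 × 0.10292 = 0.22349.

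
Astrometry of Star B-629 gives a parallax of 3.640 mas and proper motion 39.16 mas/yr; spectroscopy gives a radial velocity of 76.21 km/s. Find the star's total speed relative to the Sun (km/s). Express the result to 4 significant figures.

91.70 km/s

d = 1/p = 1/0.003640″ = 274.73 pc.
μ = 39.16 mas/yr = 0.03916 ″/yr.
v_t = 4.740 μ d = 4.740 × 0.03916 × 274.73 = 50.995 km/s.
v = √(v_r² + v_t²) = √(76.21² + 50.995²) = √8408.45 = 91.698 km/s.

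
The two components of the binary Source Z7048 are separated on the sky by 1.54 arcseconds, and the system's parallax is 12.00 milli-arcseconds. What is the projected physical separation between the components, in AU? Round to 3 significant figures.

128 AU

d = 1/p = 1/0.01200″ = 83.333 pc.
At distance d (pc), an angle of θ arcsec spans θ·d AU: s = 1.54 × 83.333 = 128.33 AU.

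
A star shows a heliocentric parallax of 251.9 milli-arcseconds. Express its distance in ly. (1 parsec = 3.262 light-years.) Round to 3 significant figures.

p = 251.9 milli-arcseconds = 0.2519 arcsec.
d = 1/p = 1/0.2519 = 3.9698 pc.
In light-years: 3.9698 × 3.262 = 12.949 ly.

12.9 ly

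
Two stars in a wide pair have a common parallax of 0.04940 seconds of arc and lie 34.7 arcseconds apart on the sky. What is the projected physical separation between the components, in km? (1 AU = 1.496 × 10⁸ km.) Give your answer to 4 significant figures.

d = 1/p = 1/0.04940″ = 20.243 pc.
At distance d (pc), an angle of θ arcsec spans θ·d AU: s = 34.7 × 20.243 = 702.43 AU.
= 702.43 × 1.496 × 10⁸ km = 1.0508 × 10^11 km.

1.051 × 10^11 km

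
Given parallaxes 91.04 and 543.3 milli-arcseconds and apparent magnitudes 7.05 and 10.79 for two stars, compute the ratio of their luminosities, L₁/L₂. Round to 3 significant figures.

d₁ = 1/p₁ = 1/0.09104″ = 10.984 pc; d₂ = 1/p₂ = 1/0.5433″ = 1.8406 pc.
M₁ = m₁ − 5 log₁₀ d₁ + 5 = 7.05 − 5.2038 + 5 = 6.8462.
M₂ = 10.79 − 1.3248 + 5 = 14.4652.
L₁/L₂ = 10^(0.4(M₂ − M₁)) = 10^(0.4 × 7.6190) = 10^3.04760 = 1115.8.

L₁/L₂ = 1120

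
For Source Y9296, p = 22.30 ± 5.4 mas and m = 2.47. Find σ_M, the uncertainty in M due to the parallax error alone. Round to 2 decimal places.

σ_M = 0.53 mag

M = m − 5 log₁₀ d + 5 = m + 5 log₁₀ p + 5, so ∂M/∂p = 5/(p ln 10).
σ_M = (5/ln 10) · (σ_p/p) = 2.1715 × 5.4/22.30 = 2.1715 × 0.24215 = 0.52583.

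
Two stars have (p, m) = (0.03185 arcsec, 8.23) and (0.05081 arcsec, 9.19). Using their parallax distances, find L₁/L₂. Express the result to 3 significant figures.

d₁ = 1/p₁ = 1/0.03185″ = 31.397 pc; d₂ = 1/p₂ = 1/0.05081″ = 19.681 pc.
M₁ = m₁ − 5 log₁₀ d₁ + 5 = 8.23 − 7.4844 + 5 = 5.7456.
M₂ = 9.19 − 6.4702 + 5 = 7.7198.
L₁/L₂ = 10^(0.4(M₂ − M₁)) = 10^(0.4 × 1.9742) = 10^0.78968 = 6.1614.

L₁/L₂ = 6.16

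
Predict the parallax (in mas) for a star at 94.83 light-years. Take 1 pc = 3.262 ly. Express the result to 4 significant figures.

d = 94.83 ly ÷ 3.262 = 29.071 pc.
p = 1/d = 1/29.071 = 0.034399 arcsec.
= 0.034399 × 1000 = 34.399 mas.

34.40 mas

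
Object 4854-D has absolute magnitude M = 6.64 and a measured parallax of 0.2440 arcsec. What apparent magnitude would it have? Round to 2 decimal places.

m = 4.70

d = 1/p = 1/0.2440″ = 4.0984 pc.
m − M = 5 log₁₀ d − 5 = 5 log₁₀(4.0984) − 5 = 3.0631 − 5 = -1.9369.
m = M + (m − M) = 6.64 + (-1.9369) = 4.70.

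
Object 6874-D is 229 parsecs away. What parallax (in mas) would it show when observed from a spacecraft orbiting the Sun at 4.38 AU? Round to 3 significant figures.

19.1 mas

p (arcsec) = B (AU) / d (pc).
p = 4.38 / 229 = 0.019127 arcsec = 19.127 mas.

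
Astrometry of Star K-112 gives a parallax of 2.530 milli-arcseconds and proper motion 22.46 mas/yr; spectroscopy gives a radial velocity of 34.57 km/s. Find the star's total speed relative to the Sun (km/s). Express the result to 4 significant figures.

d = 1/p = 1/0.002530″ = 395.26 pc.
μ = 22.46 mas/yr = 0.02246 ″/yr.
v_t = 4.740 μ d = 4.740 × 0.02246 × 395.26 = 42.08 km/s.
v = √(v_r² + v_t²) = √(34.57² + 42.08²) = √2965.81 = 54.459 km/s.

54.46 km/s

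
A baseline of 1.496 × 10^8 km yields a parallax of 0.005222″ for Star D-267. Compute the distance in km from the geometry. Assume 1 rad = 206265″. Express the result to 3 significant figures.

5.91 × 10^15 km

θ = 0.005222″ = 0.005222/206265 = 2.5317 × 10^-8 rad.
d = B/θ = (1.496 × 10^8) / (2.5317 × 10^-8) = 5.9091 × 10^15 km.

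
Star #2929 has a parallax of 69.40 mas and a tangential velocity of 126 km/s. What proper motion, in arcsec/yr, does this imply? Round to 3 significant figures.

d = 1/p = 1/0.06940″ = 14.409 pc.
μ = v_t / (4.74 d) = 126 / (4.74 × 14.409) = 126 / 68.299 = 1.8448 ″/yr.

1.84 arcsec/yr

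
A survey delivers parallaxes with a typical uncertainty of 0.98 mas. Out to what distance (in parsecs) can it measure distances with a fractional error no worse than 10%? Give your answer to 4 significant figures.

σ_d/d = σ_p/p, so the condition is σ_p/p ≤ 0.10, i.e. p ≥ σ_p/0.10.
p_min = 0.98/0.10 = 9.8 mas = 0.0098 arcsec.
d_max = 1/p_min = 1/0.0098 = 102.04 pc.

102.0 pc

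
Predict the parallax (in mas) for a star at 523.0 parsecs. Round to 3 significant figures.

p = 1/d = 1/523 = 0.001912 arcsec.
= 0.001912 × 1000 = 1.912 mas.

1.91 mas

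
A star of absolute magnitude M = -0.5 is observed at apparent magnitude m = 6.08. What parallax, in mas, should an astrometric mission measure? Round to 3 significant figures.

m − M = 6.08 − (-0.5) = 6.58.
d = 10^((m−M)/5 + 1) = 10^2.316 = 207.01 pc.
p = 1/d = 1/207.01 = 0.0048307 arcsec = 4.8307 mas.

4.83 mas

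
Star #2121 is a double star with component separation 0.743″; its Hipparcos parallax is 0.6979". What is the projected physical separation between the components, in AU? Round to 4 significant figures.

1.065 AU

d = 1/p = 1/0.6979″ = 1.4329 pc.
At distance d (pc), an angle of θ arcsec spans θ·d AU: s = 0.743 × 1.4329 = 1.0646 AU.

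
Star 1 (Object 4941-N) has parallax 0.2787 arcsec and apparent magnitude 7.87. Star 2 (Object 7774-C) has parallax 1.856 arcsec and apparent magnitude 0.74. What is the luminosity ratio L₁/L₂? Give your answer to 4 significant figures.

d₁ = 1/p₁ = 1/0.2787″ = 3.5881 pc; d₂ = 1/p₂ = 1/1.856″ = 0.53879 pc.
M₁ = m₁ − 5 log₁₀ d₁ + 5 = 7.87 − 2.7743 + 5 = 10.0957.
M₂ = 0.74 − (-1.3429) + 5 = 7.0829.
L₁/L₂ = 10^(0.4(M₂ − M₁)) = 10^(0.4 × (-3.0128)) = 10^(-1.20512) = 0.062356.

L₁/L₂ = 0.06236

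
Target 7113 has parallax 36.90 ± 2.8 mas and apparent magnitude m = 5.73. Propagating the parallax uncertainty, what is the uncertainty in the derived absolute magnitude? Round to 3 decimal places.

σ_M = 0.165 mag

M = m − 5 log₁₀ d + 5 = m + 5 log₁₀ p + 5, so ∂M/∂p = 5/(p ln 10).
σ_M = (5/ln 10) · (σ_p/p) = 2.1715 × 2.8/36.90 = 2.1715 × 0.075881 = 0.16478.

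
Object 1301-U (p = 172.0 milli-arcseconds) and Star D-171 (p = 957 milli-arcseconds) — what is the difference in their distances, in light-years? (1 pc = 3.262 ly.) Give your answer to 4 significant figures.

d_A = 1/0.1720″ = 5.814 pc; d_B = 1/0.9570″ = 1.0449 pc.
|d_B − d_A| = |1.0449 − 5.814| = 4.7691 pc = 4.7691 × 3.262 ly = 15.557 ly.

15.56 ly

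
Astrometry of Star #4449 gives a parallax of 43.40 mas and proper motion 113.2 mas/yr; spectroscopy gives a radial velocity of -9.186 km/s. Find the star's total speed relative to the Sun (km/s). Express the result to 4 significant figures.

15.40 km/s

d = 1/p = 1/0.04340″ = 23.041 pc.
μ = 113.2 mas/yr = 0.1132 ″/yr.
v_t = 4.740 μ d = 4.740 × 0.1132 × 23.041 = 12.363 km/s.
v = √(v_r² + v_t²) = √((-9.186)² + 12.363²) = √237.226 = 15.402 km/s.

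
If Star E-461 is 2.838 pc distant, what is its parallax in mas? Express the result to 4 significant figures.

352.4 mas

p = 1/d = 1/2.838 = 0.35236 arcsec.
= 0.35236 × 1000 = 352.36 mas.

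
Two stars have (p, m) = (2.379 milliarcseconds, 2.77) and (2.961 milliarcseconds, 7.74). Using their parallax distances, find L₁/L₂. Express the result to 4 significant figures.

L₁/L₂ = 150.7

d₁ = 1/p₁ = 1/0.002379″ = 420.34 pc; d₂ = 1/p₂ = 1/0.002961″ = 337.72 pc.
M₁ = m₁ − 5 log₁₀ d₁ + 5 = 2.77 − 13.1180 + 5 = -5.3480.
M₂ = 7.74 − 12.6428 + 5 = 0.0972.
L₁/L₂ = 10^(0.4(M₂ − M₁)) = 10^(0.4 × 5.4452) = 10^2.17808 = 150.69.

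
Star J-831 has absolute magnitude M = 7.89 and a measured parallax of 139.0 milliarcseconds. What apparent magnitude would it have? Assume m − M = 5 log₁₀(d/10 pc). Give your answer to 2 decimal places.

d = 1/p = 1/0.1390″ = 7.1942 pc.
m − M = 5 log₁₀ d − 5 = 5 log₁₀(7.1942) − 5 = 4.2849 − 5 = -0.7151.
m = M + (m − M) = 7.89 + (-0.7151) = 7.17.

m = 7.17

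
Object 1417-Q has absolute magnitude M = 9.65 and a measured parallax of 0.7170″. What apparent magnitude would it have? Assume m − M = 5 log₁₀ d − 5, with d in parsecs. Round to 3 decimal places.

m = 5.372

d = 1/p = 1/0.7170″ = 1.3947 pc.
m − M = 5 log₁₀ d − 5 = 5 log₁₀(1.3947) − 5 = 0.7224 − 5 = -4.2776.
m = M + (m − M) = 9.65 + (-4.2776) = 5.372.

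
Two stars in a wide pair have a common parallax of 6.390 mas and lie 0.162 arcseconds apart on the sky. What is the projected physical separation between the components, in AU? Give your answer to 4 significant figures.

d = 1/p = 1/0.006390″ = 156.49 pc.
At distance d (pc), an angle of θ arcsec spans θ·d AU: s = 0.162 × 156.49 = 25.351 AU.

25.35 AU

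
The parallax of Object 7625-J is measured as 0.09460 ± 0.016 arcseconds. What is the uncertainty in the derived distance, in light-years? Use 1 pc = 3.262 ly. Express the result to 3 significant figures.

5.83 ly

d = 1/p, so σ_d = σ_p / p².
σ_d = 0.0160 / (0.09460)² = 0.0160 / 0.0089492 = 1.7879 pc = 1.7879 × 3.262 ly = 5.8321 ly.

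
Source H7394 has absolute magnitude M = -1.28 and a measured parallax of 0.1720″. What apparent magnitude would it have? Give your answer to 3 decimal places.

d = 1/p = 1/0.1720″ = 5.814 pc.
m − M = 5 log₁₀ d − 5 = 5 log₁₀(5.814) − 5 = 3.8224 − 5 = -1.1776.
m = M + (m − M) = -1.28 + (-1.1776) = -2.458.

m = -2.458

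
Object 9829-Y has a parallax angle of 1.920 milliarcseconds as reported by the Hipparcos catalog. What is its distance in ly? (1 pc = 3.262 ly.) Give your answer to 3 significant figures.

1700 ly

p = 1.920 milliarcseconds = 0.001920 arcsec.
d = 1/p = 1/0.001920 = 520.83 pc.
In light-years: 520.83 × 3.262 = 1698.9 ly.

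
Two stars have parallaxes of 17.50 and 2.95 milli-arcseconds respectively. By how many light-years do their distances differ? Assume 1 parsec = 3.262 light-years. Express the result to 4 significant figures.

d_A = 1/0.01750″ = 57.143 pc; d_B = 1/0.002950″ = 338.98 pc.
|d_B − d_A| = |338.98 − 57.143| = 281.84 pc = 281.84 × 3.262 ly = 919.36 ly.

919.4 ly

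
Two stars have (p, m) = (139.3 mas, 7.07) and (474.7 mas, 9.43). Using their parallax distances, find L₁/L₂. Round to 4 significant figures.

d₁ = 1/p₁ = 1/0.1393″ = 7.1788 pc; d₂ = 1/p₂ = 1/0.4747″ = 2.1066 pc.
M₁ = m₁ − 5 log₁₀ d₁ + 5 = 7.07 − 4.2803 + 5 = 7.7897.
M₂ = 9.43 − 1.6179 + 5 = 12.8121.
L₁/L₂ = 10^(0.4(M₂ − M₁)) = 10^(0.4 × 5.0224) = 10^2.00896 = 102.08.

L₁/L₂ = 102.1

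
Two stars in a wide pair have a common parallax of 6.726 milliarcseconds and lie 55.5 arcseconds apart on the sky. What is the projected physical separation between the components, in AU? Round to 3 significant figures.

d = 1/p = 1/0.006726″ = 148.68 pc.
At distance d (pc), an angle of θ arcsec spans θ·d AU: s = 55.5 × 148.68 = 8251.7 AU.

8250 AU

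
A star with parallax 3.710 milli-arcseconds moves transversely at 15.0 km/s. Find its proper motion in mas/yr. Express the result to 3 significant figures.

d = 1/p = 1/0.003710″ = 269.54 pc.
μ = v_t / (4.74 d) = 15.0 / (4.74 × 269.54) = 15.0 / 1277.6 = 0.011741 ″/yr = 11.741 mas/yr.

11.7 mas/yr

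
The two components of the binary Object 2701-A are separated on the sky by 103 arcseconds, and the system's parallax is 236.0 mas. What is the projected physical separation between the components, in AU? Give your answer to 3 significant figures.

436 AU

d = 1/p = 1/0.2360″ = 4.2373 pc.
At distance d (pc), an angle of θ arcsec spans θ·d AU: s = 103 × 4.2373 = 436.44 AU.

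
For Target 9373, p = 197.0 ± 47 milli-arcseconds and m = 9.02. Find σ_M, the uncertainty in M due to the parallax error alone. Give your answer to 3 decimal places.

M = m − 5 log₁₀ d + 5 = m + 5 log₁₀ p + 5, so ∂M/∂p = 5/(p ln 10).
σ_M = (5/ln 10) · (σ_p/p) = 2.1715 × 47/197.0 = 2.1715 × 0.23858 = 0.51808.

σ_M = 0.518 mag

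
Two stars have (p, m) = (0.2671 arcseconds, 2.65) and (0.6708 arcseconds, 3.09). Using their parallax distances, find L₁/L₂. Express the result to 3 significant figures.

d₁ = 1/p₁ = 1/0.2671″ = 3.7439 pc; d₂ = 1/p₂ = 1/0.6708″ = 1.4908 pc.
M₁ = m₁ − 5 log₁₀ d₁ + 5 = 2.65 − 2.8666 + 5 = 4.7834.
M₂ = 3.09 − 0.8671 + 5 = 7.2229.
L₁/L₂ = 10^(0.4(M₂ − M₁)) = 10^(0.4 × 2.4395) = 10^0.97580 = 9.458.

L₁/L₂ = 9.46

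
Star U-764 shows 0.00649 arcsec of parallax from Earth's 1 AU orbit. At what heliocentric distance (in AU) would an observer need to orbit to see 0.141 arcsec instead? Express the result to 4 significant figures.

Parallax scales linearly with baseline: p ∝ B, so B = p_target / p_Earth × 1 AU.
B = 0.141 / 0.00649 = 21.726 AU.

21.73 AU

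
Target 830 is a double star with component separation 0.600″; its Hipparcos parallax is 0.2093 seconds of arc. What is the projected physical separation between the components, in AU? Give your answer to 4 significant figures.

2.867 AU

d = 1/p = 1/0.2093″ = 4.7778 pc.
At distance d (pc), an angle of θ arcsec spans θ·d AU: s = 0.600 × 4.7778 = 2.8667 AU.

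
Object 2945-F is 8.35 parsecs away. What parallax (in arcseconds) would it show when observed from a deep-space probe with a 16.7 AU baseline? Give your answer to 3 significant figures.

2.00 arcsec

p (arcsec) = B (AU) / d (pc).
p = 16.7 / 8.35 = 2 arcsec.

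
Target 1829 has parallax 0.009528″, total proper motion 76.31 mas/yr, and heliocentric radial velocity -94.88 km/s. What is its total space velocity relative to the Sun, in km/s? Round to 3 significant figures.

102 km/s

d = 1/p = 1/0.009528″ = 104.95 pc.
μ = 76.31 mas/yr = 0.07631 ″/yr.
v_t = 4.740 μ d = 4.740 × 0.07631 × 104.95 = 37.961 km/s.
v = √(v_r² + v_t²) = √((-94.88)² + 37.961²) = √10443.3 = 102.19 km/s.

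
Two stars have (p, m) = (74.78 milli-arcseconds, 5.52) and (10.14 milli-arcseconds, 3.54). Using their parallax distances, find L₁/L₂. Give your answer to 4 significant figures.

d₁ = 1/p₁ = 1/0.07478″ = 13.373 pc; d₂ = 1/p₂ = 1/0.01014″ = 98.619 pc.
M₁ = m₁ − 5 log₁₀ d₁ + 5 = 5.52 − 5.6311 + 5 = 4.8889.
M₂ = 3.54 − 9.9698 + 5 = -1.4298.
L₁/L₂ = 10^(0.4(M₂ − M₁)) = 10^(0.4 × (-6.3187)) = 10^(-2.52748) = 0.0029684.

L₁/L₂ = 0.002968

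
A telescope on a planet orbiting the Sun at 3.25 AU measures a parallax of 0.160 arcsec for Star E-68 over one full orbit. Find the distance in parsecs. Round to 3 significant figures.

20.3 pc

With baseline B (in AU) and parallax p (in arcsec), d = B/p parsecs.
d = 3.25 / 0.160 = 20.313 pc.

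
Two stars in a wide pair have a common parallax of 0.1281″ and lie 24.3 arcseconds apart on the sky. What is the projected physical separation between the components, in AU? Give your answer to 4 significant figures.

d = 1/p = 1/0.1281″ = 7.8064 pc.
At distance d (pc), an angle of θ arcsec spans θ·d AU: s = 24.3 × 7.8064 = 189.7 AU.

189.7 AU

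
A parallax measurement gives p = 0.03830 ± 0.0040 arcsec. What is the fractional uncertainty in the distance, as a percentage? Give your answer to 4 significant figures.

10.44%

For d = 1/p, |σ_d/d| = |σ_p/p|.
σ_p/p = 0.0040 / 0.03830 = 0.10444 = 10.444%.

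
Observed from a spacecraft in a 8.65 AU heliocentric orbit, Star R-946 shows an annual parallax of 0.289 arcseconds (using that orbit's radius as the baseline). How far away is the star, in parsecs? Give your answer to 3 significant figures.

29.9 pc

With baseline B (in AU) and parallax p (in arcsec), d = B/p parsecs.
d = 8.65 / 0.289 = 29.931 pc.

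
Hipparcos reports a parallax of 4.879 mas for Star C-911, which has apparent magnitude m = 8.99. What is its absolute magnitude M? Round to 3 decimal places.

d = 1/p = 1/0.004879″ = 204.96 pc.
m − M = 5 log₁₀(204.96) − 5 = 11.5583 − 5 = 6.5583.
M = m − (m − M) = 8.99 − 6.5583 = 2.432.

M = 2.432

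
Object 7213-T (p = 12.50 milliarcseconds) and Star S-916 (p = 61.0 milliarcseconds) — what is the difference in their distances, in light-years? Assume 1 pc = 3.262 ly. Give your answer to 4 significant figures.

d_A = 1/0.01250″ = 80 pc; d_B = 1/0.06100″ = 16.393 pc.
|d_B − d_A| = |16.393 − 80| = 63.607 pc = 63.607 × 3.262 ly = 207.49 ly.

207.5 ly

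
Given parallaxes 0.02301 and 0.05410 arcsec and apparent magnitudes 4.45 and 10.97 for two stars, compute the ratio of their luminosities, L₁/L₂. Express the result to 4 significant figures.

d₁ = 1/p₁ = 1/0.02301″ = 43.459 pc; d₂ = 1/p₂ = 1/0.05410″ = 18.484 pc.
M₁ = m₁ − 5 log₁₀ d₁ + 5 = 4.45 − 8.1904 + 5 = 1.2596.
M₂ = 10.97 − 6.3340 + 5 = 9.6360.
L₁/L₂ = 10^(0.4(M₂ − M₁)) = 10^(0.4 × 8.3764) = 10^3.35056 = 2241.6.

L₁/L₂ = 2242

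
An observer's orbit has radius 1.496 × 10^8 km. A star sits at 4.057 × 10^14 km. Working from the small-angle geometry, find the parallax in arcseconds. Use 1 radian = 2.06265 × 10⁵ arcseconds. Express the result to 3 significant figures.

0.0761 arcsec

θ ≈ B/d = (1.496 × 10^8) / (4.057 × 10^14) = 3.6875 × 10^-7 rad.
In arcseconds: 3.6875 × 10^-7 × 206265 = 0.07606″.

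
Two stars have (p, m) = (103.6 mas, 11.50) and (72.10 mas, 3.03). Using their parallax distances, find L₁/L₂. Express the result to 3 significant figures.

L₁/L₂ = 0.000198

d₁ = 1/p₁ = 1/0.1036″ = 9.6525 pc; d₂ = 1/p₂ = 1/0.07210″ = 13.87 pc.
M₁ = m₁ − 5 log₁₀ d₁ + 5 = 11.50 − 4.9232 + 5 = 11.5768.
M₂ = 3.03 − 5.7104 + 5 = 2.3196.
L₁/L₂ = 10^(0.4(M₂ − M₁)) = 10^(0.4 × (-9.2572)) = 10^(-3.70288) = 0.00019821.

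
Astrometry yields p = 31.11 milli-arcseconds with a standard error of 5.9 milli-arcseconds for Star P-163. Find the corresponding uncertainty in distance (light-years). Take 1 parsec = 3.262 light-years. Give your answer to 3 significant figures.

d = 1/p, so σ_d = σ_p / p².
σ_d = 0.00590 / (0.03111)² = 0.00590 / 0.00096783 = 6.0961 pc = 6.0961 × 3.262 ly = 19.885 ly.

19.9 ly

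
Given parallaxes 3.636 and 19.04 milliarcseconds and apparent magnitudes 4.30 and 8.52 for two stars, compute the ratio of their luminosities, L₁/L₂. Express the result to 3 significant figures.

L₁/L₂ = 1340

d₁ = 1/p₁ = 1/0.003636″ = 275.03 pc; d₂ = 1/p₂ = 1/0.01904″ = 52.521 pc.
M₁ = m₁ − 5 log₁₀ d₁ + 5 = 4.30 − 12.1969 + 5 = -2.8969.
M₂ = 8.52 − 8.6017 + 5 = 4.9183.
L₁/L₂ = 10^(0.4(M₂ − M₁)) = 10^(0.4 × 7.8152) = 10^3.12608 = 1336.8.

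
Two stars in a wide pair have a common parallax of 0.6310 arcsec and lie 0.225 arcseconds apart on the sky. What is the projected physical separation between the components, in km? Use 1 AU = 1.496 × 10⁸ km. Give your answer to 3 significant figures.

5.33 × 10^7 km

d = 1/p = 1/0.6310″ = 1.5848 pc.
At distance d (pc), an angle of θ arcsec spans θ·d AU: s = 0.225 × 1.5848 = 0.35658 AU.
= 0.35658 × 1.496 × 10⁸ km = 5.3344 × 10^7 km.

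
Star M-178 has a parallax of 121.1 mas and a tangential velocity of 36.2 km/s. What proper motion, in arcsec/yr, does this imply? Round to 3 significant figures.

d = 1/p = 1/0.1211″ = 8.2576 pc.
μ = v_t / (4.74 d) = 36.2 / (4.74 × 8.2576) = 36.2 / 39.141 = 0.92486 ″/yr.

0.925 arcsec/yr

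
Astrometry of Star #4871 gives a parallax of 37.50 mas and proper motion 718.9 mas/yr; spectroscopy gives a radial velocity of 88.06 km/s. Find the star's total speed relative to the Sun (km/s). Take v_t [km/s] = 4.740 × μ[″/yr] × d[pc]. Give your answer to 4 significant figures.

d = 1/p = 1/0.03750″ = 26.667 pc.
μ = 718.9 mas/yr = 0.7189 ″/yr.
v_t = 4.740 μ d = 4.740 × 0.7189 × 26.667 = 90.87 km/s.
v = √(v_r² + v_t²) = √(88.06² + 90.87²) = √16011.9 = 126.54 km/s.

126.5 km/s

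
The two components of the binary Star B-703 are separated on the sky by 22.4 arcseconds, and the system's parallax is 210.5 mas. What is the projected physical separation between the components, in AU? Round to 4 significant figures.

106.4 AU

d = 1/p = 1/0.2105″ = 4.7506 pc.
At distance d (pc), an angle of θ arcsec spans θ·d AU: s = 22.4 × 4.7506 = 106.41 AU.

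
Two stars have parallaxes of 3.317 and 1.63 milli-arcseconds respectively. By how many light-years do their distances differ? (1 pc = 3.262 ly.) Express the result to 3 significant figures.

d_A = 1/0.003317″ = 301.48 pc; d_B = 1/0.001630″ = 613.5 pc.
|d_B − d_A| = |613.5 − 301.48| = 312.02 pc = 312.02 × 3.262 ly = 1017.8 ly.

1020 ly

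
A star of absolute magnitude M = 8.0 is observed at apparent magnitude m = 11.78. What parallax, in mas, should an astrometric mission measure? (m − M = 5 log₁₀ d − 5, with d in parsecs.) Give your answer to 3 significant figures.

17.5 mas

m − M = 11.78 − 8.0 = 3.78.
d = 10^((m−M)/5 + 1) = 10^1.756 = 57.016 pc.
p = 1/d = 1/57.016 = 0.017539 arcsec = 17.539 mas.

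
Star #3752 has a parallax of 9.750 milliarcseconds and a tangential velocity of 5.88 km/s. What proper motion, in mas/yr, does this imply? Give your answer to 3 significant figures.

12.1 mas/yr

d = 1/p = 1/0.009750″ = 102.56 pc.
μ = v_t / (4.74 d) = 5.88 / (4.74 × 102.56) = 5.88 / 486.13 = 0.012096 ″/yr = 12.096 mas/yr.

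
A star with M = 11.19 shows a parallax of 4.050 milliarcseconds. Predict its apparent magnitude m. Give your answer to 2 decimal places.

d = 1/p = 1/0.004050″ = 246.91 pc.
m − M = 5 log₁₀ d − 5 = 5 log₁₀(246.91) − 5 = 11.9627 − 5 = 6.9627.
m = M + (m − M) = 11.19 + 6.9627 = 18.15.

m = 18.15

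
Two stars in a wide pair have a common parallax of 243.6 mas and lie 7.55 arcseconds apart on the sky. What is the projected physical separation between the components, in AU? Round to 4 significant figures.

30.99 AU

d = 1/p = 1/0.2436″ = 4.1051 pc.
At distance d (pc), an angle of θ arcsec spans θ·d AU: s = 7.55 × 4.1051 = 30.994 AU.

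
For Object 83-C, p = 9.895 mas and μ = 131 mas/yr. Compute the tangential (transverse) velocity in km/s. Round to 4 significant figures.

d = 1/p = 1/0.009895″ = 101.06 pc.
μ = 131 mas/yr = 0.131 ″/yr.
v_t = 4.74 × μ × d = 4.74 × 0.131 × 101.06 = 62.752 km/s.

62.75 km/s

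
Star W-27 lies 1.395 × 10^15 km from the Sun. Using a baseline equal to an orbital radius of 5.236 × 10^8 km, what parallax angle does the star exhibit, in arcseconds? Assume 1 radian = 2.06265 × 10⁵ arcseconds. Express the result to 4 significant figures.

θ ≈ B/d = (5.236 × 10^8) / (1.395 × 10^15) = 3.7534 × 10^-7 rad.
In arcseconds: 3.7534 × 10^-7 × 206265 = 0.07742″.

0.07742 arcsec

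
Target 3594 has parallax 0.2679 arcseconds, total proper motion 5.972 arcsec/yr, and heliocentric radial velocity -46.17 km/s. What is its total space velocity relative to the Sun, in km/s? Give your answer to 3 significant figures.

115 km/s

d = 1/p = 1/0.2679″ = 3.7327 pc.
v_t = 4.740 μ d = 4.740 × 5.972 × 3.7327 = 105.66 km/s.
v = √(v_r² + v_t²) = √((-46.17)² + 105.66²) = √13295.7 = 115.31 km/s.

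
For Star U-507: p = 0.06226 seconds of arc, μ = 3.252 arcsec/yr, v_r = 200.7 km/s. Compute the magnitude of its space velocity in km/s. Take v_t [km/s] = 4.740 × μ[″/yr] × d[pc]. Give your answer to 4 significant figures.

318.7 km/s

d = 1/p = 1/0.06226″ = 16.062 pc.
v_t = 4.740 μ d = 4.740 × 3.252 × 16.062 = 247.59 km/s.
v = √(v_r² + v_t²) = √(200.7² + 247.59²) = √101581 = 318.72 km/s.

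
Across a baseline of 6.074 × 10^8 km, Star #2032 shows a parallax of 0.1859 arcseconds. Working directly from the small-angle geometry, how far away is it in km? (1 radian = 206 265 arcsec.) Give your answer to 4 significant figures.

6.739 × 10^14 km

θ = 0.1859″ = 0.1859/206265 = 9.0127 × 10^-7 rad.
d = B/θ = (6.074 × 10^8) / (9.0127 × 10^-7) = 6.7394 × 10^14 km.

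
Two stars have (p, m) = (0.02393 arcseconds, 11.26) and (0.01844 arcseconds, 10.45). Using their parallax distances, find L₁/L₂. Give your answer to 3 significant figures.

L₁/L₂ = 0.282

d₁ = 1/p₁ = 1/0.02393″ = 41.789 pc; d₂ = 1/p₂ = 1/0.01844″ = 54.23 pc.
M₁ = m₁ − 5 log₁₀ d₁ + 5 = 11.26 − 8.1053 + 5 = 8.1547.
M₂ = 10.45 − 8.6712 + 5 = 6.7788.
L₁/L₂ = 10^(0.4(M₂ − M₁)) = 10^(0.4 × (-1.3759)) = 10^(-0.55036) = 0.2816.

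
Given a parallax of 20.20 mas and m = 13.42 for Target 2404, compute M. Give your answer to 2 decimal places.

d = 1/p = 1/0.02020″ = 49.505 pc.
m − M = 5 log₁₀(49.505) − 5 = 8.4732 − 5 = 3.4732.
M = m − (m − M) = 13.42 − 3.4732 = 9.95.

M = 9.95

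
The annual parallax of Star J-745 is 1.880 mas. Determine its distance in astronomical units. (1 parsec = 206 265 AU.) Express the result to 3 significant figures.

p = 1.880 mas = 0.001880 arcsec.
d = 1/p = 1/0.001880 = 531.91 pc.
In AU: 531.91 × 206265 = 1.0971 × 10^8 AU.

1.10 × 10^8 AU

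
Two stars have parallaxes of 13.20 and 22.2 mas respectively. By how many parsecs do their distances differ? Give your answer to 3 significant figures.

30.7 pc

d_A = 1/0.01320″ = 75.758 pc; d_B = 1/0.02220″ = 45.045 pc.
|d_B − d_A| = |45.045 − 75.758| = 30.713 pc.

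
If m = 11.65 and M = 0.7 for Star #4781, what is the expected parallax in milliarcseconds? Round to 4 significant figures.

m − M = 11.65 − 0.7 = 10.95.
d = 10^((m−M)/5 + 1) = 10^3.190 = 1548.8 pc.
p = 1/d = 1/1548.8 = 0.00064566 arcsec = 0.64566 mas.

0.6457 mas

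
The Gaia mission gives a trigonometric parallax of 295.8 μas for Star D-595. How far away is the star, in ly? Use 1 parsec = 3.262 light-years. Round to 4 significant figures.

p = 295.8 μas = 0.0002958 arcsec.
d = 1/p = 1/0.0002958 = 3380.7 pc.
In light-years: 3380.7 × 3.262 = 11028 ly.

11030 ly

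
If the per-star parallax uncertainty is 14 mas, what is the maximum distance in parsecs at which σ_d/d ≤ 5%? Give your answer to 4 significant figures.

σ_d/d = σ_p/p, so the condition is σ_p/p ≤ 0.05, i.e. p ≥ σ_p/0.05.
p_min = 14/0.05 = 280 mas = 0.28 arcsec.
d_max = 1/p_min = 1/0.28 = 3.5714 pc.

3.571 pc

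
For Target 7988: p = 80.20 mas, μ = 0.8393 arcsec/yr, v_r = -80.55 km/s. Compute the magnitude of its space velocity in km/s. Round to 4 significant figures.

94.60 km/s

d = 1/p = 1/0.08020″ = 12.469 pc.
v_t = 4.740 μ d = 4.740 × 0.8393 × 12.469 = 49.605 km/s.
v = √(v_r² + v_t²) = √((-80.55)² + 49.605²) = √8948.96 = 94.599 km/s.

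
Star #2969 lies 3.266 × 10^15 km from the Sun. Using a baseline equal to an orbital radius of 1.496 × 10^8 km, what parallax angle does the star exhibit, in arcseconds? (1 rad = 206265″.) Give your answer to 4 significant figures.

0.009448 arcsec

θ ≈ B/d = (1.496 × 10^8) / (3.266 × 10^15) = 4.5805 × 10^-8 rad.
In arcseconds: 4.5805 × 10^-8 × 206265 = 0.009448″.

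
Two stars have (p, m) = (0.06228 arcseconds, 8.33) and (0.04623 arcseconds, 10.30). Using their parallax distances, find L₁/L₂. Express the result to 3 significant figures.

L₁/L₂ = 3.38

d₁ = 1/p₁ = 1/0.06228″ = 16.057 pc; d₂ = 1/p₂ = 1/0.04623″ = 21.631 pc.
M₁ = m₁ − 5 log₁₀ d₁ + 5 = 8.33 − 6.0283 + 5 = 7.3017.
M₂ = 10.30 − 6.6754 + 5 = 8.6246.
L₁/L₂ = 10^(0.4(M₂ − M₁)) = 10^(0.4 × 1.3229) = 10^0.52916 = 3.3819.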